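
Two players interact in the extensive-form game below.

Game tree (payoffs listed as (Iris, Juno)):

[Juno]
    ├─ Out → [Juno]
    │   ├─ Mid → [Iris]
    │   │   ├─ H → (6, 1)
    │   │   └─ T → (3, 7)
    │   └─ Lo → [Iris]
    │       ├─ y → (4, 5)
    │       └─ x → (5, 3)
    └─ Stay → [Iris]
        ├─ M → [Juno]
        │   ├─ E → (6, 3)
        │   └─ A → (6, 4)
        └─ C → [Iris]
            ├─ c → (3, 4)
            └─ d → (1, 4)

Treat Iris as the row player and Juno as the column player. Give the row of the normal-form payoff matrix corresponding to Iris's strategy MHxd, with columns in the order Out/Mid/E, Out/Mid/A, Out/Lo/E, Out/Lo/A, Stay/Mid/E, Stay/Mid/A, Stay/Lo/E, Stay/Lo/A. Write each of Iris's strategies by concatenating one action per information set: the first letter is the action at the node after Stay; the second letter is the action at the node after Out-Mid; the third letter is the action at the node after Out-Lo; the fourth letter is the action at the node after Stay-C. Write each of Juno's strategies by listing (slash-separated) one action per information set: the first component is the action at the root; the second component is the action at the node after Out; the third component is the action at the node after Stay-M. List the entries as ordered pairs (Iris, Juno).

vs Out/Mid/E: Juno plays Out → Juno plays Mid at [Out] → Iris plays H at [Out-Mid] → (6, 1)
vs Out/Mid/A: Juno plays Out → Juno plays Mid at [Out] → Iris plays H at [Out-Mid] → (6, 1)
vs Out/Lo/E: Juno plays Out → Juno plays Lo at [Out] → Iris plays x at [Out-Lo] → (5, 3)
vs Out/Lo/A: Juno plays Out → Juno plays Lo at [Out] → Iris plays x at [Out-Lo] → (5, 3)
vs Stay/Mid/E: Juno plays Stay → Iris plays M at [Stay] → Juno plays E at [Stay-M] → (6, 3)
vs Stay/Mid/A: Juno plays Stay → Iris plays M at [Stay] → Juno plays A at [Stay-M] → (6, 4)
vs Stay/Lo/E: Juno plays Stay → Iris plays M at [Stay] → Juno plays E at [Stay-M] → (6, 3)
vs Stay/Lo/A: Juno plays Stay → Iris plays M at [Stay] → Juno plays A at [Stay-M] → (6, 4)

(6,1) (6,1) (5,3) (5,3) (6,3) (6,4) (6,3) (6,4)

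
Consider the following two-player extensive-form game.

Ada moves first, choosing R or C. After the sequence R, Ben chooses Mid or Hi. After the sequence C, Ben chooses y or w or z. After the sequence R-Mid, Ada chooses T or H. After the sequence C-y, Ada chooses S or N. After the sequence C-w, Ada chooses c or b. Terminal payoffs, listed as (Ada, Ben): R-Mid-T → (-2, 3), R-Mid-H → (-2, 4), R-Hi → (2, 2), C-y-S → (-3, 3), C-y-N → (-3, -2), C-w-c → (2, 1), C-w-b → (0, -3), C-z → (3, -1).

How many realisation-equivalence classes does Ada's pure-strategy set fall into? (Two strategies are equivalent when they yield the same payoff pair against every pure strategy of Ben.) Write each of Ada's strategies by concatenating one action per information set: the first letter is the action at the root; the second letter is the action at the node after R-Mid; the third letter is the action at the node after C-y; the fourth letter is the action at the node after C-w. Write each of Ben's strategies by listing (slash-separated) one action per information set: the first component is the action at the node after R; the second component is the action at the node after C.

Ada has 16 pure strategies: RTSc, RTSb, RTNc, RTNb, RHSc, RHSb, RHNc, RHNb, CTSc, CTSb, CTNc, CTNb, CHSc, CHSb, CHNc, CHNb. Columns: Mid/y, Mid/w, Mid/z, Hi/y, Hi/w, Hi/z.
{RTSc, RTSb, RTNc, RTNb} → row (-2,3) (-2,3) (-2,3) (2,2) (2,2) (2,2)
{RHSc, RHSb, RHNc, RHNb} → row (-2,4) (-2,4) (-2,4) (2,2) (2,2) (2,2)
{CTSc, CHSc} → row (-3,3) (2,1) (3,-1) (-3,3) (2,1) (3,-1)
{CTSb, CHSb} → row (-3,3) (0,-3) (3,-1) (-3,3) (0,-3) (3,-1)
{CTNc, CHNc} → row (-3,-2) (2,1) (3,-1) (-3,-2) (2,1) (3,-1)
{CTNb, CHNb} → row (-3,-2) (0,-3) (3,-1) (-3,-2) (0,-3) (3,-1)
That's 6 distinct rows out of 16 strategies.

6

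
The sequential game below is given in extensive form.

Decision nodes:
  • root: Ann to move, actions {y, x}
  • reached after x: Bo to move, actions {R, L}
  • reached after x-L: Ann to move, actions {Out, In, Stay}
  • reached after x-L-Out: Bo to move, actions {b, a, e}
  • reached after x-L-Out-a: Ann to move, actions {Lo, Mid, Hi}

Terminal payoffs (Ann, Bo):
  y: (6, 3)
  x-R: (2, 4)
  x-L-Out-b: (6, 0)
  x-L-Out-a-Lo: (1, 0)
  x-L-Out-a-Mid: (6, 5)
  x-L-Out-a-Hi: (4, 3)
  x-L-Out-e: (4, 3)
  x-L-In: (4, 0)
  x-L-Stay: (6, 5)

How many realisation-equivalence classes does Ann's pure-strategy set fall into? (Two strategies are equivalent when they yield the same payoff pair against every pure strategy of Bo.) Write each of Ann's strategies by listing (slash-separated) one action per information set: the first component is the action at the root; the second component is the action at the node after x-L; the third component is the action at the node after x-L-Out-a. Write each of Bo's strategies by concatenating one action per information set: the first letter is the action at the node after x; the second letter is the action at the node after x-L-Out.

Ann has 18 pure strategies: y/Out/Lo, y/Out/Mid, y/Out/Hi, y/In/Lo, y/In/Mid, y/In/Hi, y/Stay/Lo, y/Stay/Mid, y/Stay/Hi, x/Out/Lo, x/Out/Mid, x/Out/Hi, x/In/Lo, x/In/Mid, x/In/Hi, x/Stay/Lo, x/Stay/Mid, x/Stay/Hi. Columns: Rb, Ra, Re, Lb, La, Le.
{y/Out/Lo, y/Out/Mid, y/Out/Hi, y/In/Lo, y/In/Mid, y/In/Hi, y/Stay/Lo, y/Stay/Mid, y/Stay/Hi} → row (6,3) (6,3) (6,3) (6,3) (6,3) (6,3)
{x/Out/Lo} → row (2,4) (2,4) (2,4) (6,0) (1,0) (4,3)
{x/Out/Mid} → row (2,4) (2,4) (2,4) (6,0) (6,5) (4,3)
{x/Out/Hi} → row (2,4) (2,4) (2,4) (6,0) (4,3) (4,3)
{x/In/Lo, x/In/Mid, x/In/Hi} → row (2,4) (2,4) (2,4) (4,0) (4,0) (4,0)
{x/Stay/Lo, x/Stay/Mid, x/Stay/Hi} → row (2,4) (2,4) (2,4) (6,5) (6,5) (6,5)
That's 6 distinct rows out of 18 strategies.

6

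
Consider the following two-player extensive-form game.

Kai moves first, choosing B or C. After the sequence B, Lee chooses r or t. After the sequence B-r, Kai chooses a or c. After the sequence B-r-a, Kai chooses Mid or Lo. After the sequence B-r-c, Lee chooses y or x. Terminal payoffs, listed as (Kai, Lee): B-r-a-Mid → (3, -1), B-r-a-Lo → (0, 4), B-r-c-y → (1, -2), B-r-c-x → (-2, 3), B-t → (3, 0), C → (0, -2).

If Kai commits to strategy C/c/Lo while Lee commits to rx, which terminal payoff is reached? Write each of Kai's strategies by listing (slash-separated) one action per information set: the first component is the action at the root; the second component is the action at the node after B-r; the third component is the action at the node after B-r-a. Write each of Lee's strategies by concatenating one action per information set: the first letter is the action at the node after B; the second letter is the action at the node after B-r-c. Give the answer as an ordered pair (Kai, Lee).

Trace the play path from the root:
  Kai plays C
→ terminal payoff (0, -2).
(Kai's choice at the node after B-r is never reached on this path, so it doesn't affect the outcome.)

(0, -2)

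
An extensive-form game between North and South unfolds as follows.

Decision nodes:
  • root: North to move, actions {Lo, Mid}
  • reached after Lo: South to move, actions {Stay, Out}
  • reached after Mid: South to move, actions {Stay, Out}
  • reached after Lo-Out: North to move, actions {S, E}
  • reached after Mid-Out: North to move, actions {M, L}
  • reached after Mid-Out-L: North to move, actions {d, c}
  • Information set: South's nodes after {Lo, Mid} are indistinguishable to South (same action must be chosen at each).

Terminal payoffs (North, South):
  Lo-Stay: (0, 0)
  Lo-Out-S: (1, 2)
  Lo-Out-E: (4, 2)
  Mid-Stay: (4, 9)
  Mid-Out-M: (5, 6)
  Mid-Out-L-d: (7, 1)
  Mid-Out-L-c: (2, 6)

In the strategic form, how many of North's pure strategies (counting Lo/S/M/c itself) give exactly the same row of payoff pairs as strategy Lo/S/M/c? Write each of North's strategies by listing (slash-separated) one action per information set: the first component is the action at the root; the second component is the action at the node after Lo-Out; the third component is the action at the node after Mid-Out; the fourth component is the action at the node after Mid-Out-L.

4

Row for Lo/S/M/c (columns Stay, Out): (0,0) (1,2).
Under Lo/S/M/c, North's choice at the node after Mid-Out and at the node after Mid-Out-L can never be reached regardless of what South does, so varying those choices leaves every outcome unchanged.
Holding the reachable choices fixed and varying the unreachable ones freely already gives 2 × 2 = 4 equivalent strategies.
No other strategy reproduces this row, so those 4 are the full class: Lo/S/M/d, Lo/S/M/c, Lo/S/L/d, Lo/S/L/c.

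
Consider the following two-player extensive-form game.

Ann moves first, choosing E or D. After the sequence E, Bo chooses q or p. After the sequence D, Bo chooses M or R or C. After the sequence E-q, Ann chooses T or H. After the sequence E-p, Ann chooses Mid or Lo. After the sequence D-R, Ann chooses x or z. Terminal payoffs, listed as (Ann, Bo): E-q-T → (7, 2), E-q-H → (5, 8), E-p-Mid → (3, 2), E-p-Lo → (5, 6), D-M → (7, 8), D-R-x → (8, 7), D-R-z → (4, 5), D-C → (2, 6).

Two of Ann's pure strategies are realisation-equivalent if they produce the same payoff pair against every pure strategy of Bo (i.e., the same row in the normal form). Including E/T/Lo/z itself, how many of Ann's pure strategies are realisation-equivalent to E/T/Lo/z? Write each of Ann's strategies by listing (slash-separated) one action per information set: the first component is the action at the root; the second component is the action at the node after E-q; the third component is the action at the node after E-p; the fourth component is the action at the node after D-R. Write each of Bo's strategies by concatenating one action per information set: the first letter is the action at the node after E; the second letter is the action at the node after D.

2

Row for E/T/Lo/z (columns qM, qR, qC, pM, pR, pC): (7,2) (7,2) (7,2) (5,6) (5,6) (5,6).
Under E/T/Lo/z, Ann's choice at the node after D-R can never be reached regardless of what Bo does, so varying those choices leaves every outcome unchanged.
Holding the reachable choices fixed and varying the unreachable one freely already gives 2 equivalent strategies.
No other strategy reproduces this row, so those 2 are the full class: E/T/Lo/x, E/T/Lo/z.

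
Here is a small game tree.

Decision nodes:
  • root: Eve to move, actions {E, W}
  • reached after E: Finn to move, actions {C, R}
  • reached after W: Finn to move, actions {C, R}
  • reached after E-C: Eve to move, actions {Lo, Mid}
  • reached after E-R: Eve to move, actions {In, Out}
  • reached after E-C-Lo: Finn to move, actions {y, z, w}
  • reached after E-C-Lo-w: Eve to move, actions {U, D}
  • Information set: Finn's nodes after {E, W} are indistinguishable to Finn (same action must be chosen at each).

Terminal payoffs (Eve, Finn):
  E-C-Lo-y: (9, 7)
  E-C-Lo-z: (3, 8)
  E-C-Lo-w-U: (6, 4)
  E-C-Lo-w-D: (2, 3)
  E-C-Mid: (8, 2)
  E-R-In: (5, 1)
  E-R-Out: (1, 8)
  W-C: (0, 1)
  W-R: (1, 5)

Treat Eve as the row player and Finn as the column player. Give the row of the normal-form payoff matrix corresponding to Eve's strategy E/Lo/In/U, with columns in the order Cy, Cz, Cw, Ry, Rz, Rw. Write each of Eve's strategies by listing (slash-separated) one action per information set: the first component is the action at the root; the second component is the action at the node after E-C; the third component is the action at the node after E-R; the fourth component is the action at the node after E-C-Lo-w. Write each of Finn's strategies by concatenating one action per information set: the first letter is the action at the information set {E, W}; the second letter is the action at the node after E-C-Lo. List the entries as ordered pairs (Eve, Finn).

(9,7) (3,8) (6,4) (5,1) (5,1) (5,1)

vs Cy: Eve plays E → Finn plays C at [E] → Eve plays Lo at [E-C] → Finn plays y at [E-C-Lo] → (9, 7)
vs Cz: Eve plays E → Finn plays C at [E] → Eve plays Lo at [E-C] → Finn plays z at [E-C-Lo] → (3, 8)
vs Cw: Eve plays E → Finn plays C at [E] → Eve plays Lo at [E-C] → Finn plays w at [E-C-Lo] → Eve plays U at [E-C-Lo-w] → (6, 4)
vs Ry: Eve plays E → Finn plays R at [E] → Eve plays In at [E-R] → (5, 1)
vs Rz: Eve plays E → Finn plays R at [E] → Eve plays In at [E-R] → (5, 1)
vs Rw: Eve plays E → Finn plays R at [E] → Eve plays In at [E-R] → (5, 1)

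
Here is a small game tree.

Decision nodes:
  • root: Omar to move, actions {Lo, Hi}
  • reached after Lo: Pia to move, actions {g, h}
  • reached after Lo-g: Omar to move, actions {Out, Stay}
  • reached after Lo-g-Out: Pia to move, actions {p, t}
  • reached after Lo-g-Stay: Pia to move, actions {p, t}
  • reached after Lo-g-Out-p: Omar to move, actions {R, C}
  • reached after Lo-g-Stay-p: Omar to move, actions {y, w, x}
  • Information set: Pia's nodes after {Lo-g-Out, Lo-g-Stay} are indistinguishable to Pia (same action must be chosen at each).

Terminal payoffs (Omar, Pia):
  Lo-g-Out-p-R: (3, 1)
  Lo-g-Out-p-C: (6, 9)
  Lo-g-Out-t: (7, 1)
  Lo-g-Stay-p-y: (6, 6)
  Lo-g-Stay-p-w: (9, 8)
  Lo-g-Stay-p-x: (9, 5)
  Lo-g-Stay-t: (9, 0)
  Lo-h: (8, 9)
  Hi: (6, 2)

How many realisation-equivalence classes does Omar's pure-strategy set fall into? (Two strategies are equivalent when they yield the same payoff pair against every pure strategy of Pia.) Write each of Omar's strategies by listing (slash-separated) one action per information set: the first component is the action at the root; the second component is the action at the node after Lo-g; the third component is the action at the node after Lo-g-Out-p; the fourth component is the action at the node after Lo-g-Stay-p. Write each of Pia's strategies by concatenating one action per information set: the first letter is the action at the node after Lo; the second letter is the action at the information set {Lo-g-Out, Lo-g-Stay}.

Omar has 24 pure strategies: Lo/Out/R/y, Lo/Out/R/w, Lo/Out/R/x, Lo/Out/C/y, Lo/Out/C/w, Lo/Out/C/x, Lo/Stay/R/y, Lo/Stay/R/w, Lo/Stay/R/x, Lo/Stay/C/y, Lo/Stay/C/w, Lo/Stay/C/x, Hi/Out/R/y, Hi/Out/R/w, Hi/Out/R/x, Hi/Out/C/y, Hi/Out/C/w, Hi/Out/C/x, Hi/Stay/R/y, Hi/Stay/R/w, Hi/Stay/R/x, Hi/Stay/C/y, Hi/Stay/C/w, Hi/Stay/C/x. Columns: gp, gt, hp, ht.
{Lo/Out/R/y, Lo/Out/R/w, Lo/Out/R/x} → row (3,1) (7,1) (8,9) (8,9)
{Lo/Out/C/y, Lo/Out/C/w, Lo/Out/C/x} → row (6,9) (7,1) (8,9) (8,9)
{Lo/Stay/R/y, Lo/Stay/C/y} → row (6,6) (9,0) (8,9) (8,9)
{Lo/Stay/R/w, Lo/Stay/C/w} → row (9,8) (9,0) (8,9) (8,9)
{Lo/Stay/R/x, Lo/Stay/C/x} → row (9,5) (9,0) (8,9) (8,9)
{Hi/Out/R/y, Hi/Out/R/w, Hi/Out/R/x, Hi/Out/C/y, Hi/Out/C/w, Hi/Out/C/x, Hi/Stay/R/y, Hi/Stay/R/w, Hi/Stay/R/x, Hi/Stay/C/y, Hi/Stay/C/w, Hi/Stay/C/x} → row (6,2) (6,2) (6,2) (6,2)
That's 6 distinct rows out of 24 strategies.

6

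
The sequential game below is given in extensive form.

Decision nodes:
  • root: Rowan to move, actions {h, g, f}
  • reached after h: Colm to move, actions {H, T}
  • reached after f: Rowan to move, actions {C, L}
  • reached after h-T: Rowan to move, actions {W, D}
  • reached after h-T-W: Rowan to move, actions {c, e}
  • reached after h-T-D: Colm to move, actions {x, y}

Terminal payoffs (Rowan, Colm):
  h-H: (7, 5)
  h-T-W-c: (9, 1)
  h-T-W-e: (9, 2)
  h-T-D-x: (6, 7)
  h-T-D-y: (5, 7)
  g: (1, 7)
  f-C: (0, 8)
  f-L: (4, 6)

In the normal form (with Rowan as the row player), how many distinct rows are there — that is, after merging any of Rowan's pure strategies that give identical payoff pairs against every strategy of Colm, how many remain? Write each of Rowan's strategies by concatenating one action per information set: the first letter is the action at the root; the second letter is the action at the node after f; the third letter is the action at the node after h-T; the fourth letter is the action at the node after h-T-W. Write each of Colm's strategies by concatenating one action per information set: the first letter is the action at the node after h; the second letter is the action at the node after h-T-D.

Rowan has 24 pure strategies: hCWc, hCWe, hCDc, hCDe, hLWc, hLWe, hLDc, hLDe, gCWc, gCWe, gCDc, gCDe, gLWc, gLWe, gLDc, gLDe, fCWc, fCWe, fCDc, fCDe, fLWc, fLWe, fLDc, fLDe. Columns: Hx, Hy, Tx, Ty.
{hCWc, hLWc} → row (7,5) (7,5) (9,1) (9,1)
{hCWe, hLWe} → row (7,5) (7,5) (9,2) (9,2)
{hCDc, hCDe, hLDc, hLDe} → row (7,5) (7,5) (6,7) (5,7)
{gCWc, gCWe, gCDc, gCDe, gLWc, gLWe, gLDc, gLDe} → row (1,7) (1,7) (1,7) (1,7)
{fCWc, fCWe, fCDc, fCDe} → row (0,8) (0,8) (0,8) (0,8)
{fLWc, fLWe, fLDc, fLDe} → row (4,6) (4,6) (4,6) (4,6)
That's 6 distinct rows out of 24 strategies.

6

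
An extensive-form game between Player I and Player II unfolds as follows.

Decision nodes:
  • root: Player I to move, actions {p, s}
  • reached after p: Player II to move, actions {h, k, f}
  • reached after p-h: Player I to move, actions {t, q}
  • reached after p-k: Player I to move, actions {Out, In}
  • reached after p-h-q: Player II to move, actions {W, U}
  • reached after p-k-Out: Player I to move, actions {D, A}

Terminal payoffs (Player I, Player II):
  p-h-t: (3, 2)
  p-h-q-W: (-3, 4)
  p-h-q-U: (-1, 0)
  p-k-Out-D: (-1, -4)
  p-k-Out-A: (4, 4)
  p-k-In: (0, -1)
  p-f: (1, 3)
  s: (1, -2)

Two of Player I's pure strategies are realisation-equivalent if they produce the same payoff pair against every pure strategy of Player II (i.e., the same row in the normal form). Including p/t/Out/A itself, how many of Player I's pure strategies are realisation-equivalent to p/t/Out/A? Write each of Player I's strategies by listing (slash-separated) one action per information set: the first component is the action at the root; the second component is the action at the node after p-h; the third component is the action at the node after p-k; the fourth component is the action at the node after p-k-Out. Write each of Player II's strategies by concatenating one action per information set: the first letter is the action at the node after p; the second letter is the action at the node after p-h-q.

Row for p/t/Out/A (columns hW, hU, kW, kU, fW, fU): (3,2) (3,2) (4,4) (4,4) (1,3) (1,3).
Every one of Player I's information sets is on the play path for some reply by Player II when Player I follows p/t/Out/A.
Changing the action at any of them therefore changes at least one column, so only p/t/Out/A itself gives this row.

1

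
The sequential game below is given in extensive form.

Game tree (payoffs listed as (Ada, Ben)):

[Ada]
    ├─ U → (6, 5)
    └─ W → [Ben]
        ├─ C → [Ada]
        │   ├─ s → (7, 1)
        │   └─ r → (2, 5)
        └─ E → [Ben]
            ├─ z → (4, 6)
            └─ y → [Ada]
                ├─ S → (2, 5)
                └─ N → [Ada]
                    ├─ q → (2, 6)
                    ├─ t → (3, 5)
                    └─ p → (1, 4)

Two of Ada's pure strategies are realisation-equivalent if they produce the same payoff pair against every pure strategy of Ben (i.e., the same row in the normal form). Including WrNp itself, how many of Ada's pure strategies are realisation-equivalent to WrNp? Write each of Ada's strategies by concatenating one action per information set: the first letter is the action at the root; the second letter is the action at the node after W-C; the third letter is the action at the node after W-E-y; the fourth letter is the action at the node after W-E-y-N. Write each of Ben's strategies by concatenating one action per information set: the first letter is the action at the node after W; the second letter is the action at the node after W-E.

Row for WrNp (columns Cz, Cy, Ez, Ey): (2,5) (2,5) (4,6) (1,4).
Every one of Ada's information sets is on the play path for some reply by Ben when Ada follows WrNp.
Changing the action at any of them therefore changes at least one column, so only WrNp itself gives this row.

1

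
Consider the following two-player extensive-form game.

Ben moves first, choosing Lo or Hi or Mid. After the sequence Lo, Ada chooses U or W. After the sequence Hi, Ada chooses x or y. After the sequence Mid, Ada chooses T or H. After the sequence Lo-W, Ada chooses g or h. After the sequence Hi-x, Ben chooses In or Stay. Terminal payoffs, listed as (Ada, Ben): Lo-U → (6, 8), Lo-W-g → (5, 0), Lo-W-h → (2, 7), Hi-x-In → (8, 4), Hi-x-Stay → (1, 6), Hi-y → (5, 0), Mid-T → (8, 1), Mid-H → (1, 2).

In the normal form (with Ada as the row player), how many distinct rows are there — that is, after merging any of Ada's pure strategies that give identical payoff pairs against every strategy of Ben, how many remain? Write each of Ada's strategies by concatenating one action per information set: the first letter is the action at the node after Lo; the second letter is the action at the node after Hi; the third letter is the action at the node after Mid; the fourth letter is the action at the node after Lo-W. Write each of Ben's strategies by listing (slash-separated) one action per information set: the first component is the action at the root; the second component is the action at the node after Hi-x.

12

Ada has 16 pure strategies: UxTg, UxTh, UxHg, UxHh, UyTg, UyTh, UyHg, UyHh, WxTg, WxTh, WxHg, WxHh, WyTg, WyTh, WyHg, WyHh. Columns: Lo/In, Lo/Stay, Hi/In, Hi/Stay, Mid/In, Mid/Stay.
{UxTg, UxTh} → row (6,8) (6,8) (8,4) (1,6) (8,1) (8,1)
{UxHg, UxHh} → row (6,8) (6,8) (8,4) (1,6) (1,2) (1,2)
{UyTg, UyTh} → row (6,8) (6,8) (5,0) (5,0) (8,1) (8,1)
{UyHg, UyHh} → row (6,8) (6,8) (5,0) (5,0) (1,2) (1,2)
{WxTg} → row (5,0) (5,0) (8,4) (1,6) (8,1) (8,1)
{WxTh} → row (2,7) (2,7) (8,4) (1,6) (8,1) (8,1)
{WxHg} → row (5,0) (5,0) (8,4) (1,6) (1,2) (1,2)
{WxHh} → row (2,7) (2,7) (8,4) (1,6) (1,2) (1,2)
{WyTg} → row (5,0) (5,0) (5,0) (5,0) (8,1) (8,1)
{WyTh} → row (2,7) (2,7) (5,0) (5,0) (8,1) (8,1)
{WyHg} → row (5,0) (5,0) (5,0) (5,0) (1,2) (1,2)
{WyHh} → row (2,7) (2,7) (5,0) (5,0) (1,2) (1,2)
That's 12 distinct rows out of 16 strategies.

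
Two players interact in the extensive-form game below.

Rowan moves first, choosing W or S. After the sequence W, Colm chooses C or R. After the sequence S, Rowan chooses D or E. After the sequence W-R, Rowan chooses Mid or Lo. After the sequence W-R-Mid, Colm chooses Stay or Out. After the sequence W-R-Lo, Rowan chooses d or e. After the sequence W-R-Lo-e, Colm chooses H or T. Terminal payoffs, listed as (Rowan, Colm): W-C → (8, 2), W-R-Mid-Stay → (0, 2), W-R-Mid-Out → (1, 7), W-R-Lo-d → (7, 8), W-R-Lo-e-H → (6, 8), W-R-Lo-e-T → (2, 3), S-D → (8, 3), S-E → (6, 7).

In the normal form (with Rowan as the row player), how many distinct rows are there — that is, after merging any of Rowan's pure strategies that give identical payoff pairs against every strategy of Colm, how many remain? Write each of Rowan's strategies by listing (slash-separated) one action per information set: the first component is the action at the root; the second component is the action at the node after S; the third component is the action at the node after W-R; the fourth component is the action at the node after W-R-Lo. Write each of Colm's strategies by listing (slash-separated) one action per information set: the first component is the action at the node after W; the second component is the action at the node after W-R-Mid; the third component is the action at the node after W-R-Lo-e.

5

Rowan has 16 pure strategies: W/D/Mid/d, W/D/Mid/e, W/D/Lo/d, W/D/Lo/e, W/E/Mid/d, W/E/Mid/e, W/E/Lo/d, W/E/Lo/e, S/D/Mid/d, S/D/Mid/e, S/D/Lo/d, S/D/Lo/e, S/E/Mid/d, S/E/Mid/e, S/E/Lo/d, S/E/Lo/e. Columns: C/Stay/H, C/Stay/T, C/Out/H, C/Out/T, R/Stay/H, R/Stay/T, R/Out/H, R/Out/T.
{W/D/Mid/d, W/D/Mid/e, W/E/Mid/d, W/E/Mid/e} → row (8,2) (8,2) (8,2) (8,2) (0,2) (0,2) (1,7) (1,7)
{W/D/Lo/d, W/E/Lo/d} → row (8,2) (8,2) (8,2) (8,2) (7,8) (7,8) (7,8) (7,8)
{W/D/Lo/e, W/E/Lo/e} → row (8,2) (8,2) (8,2) (8,2) (6,8) (2,3) (6,8) (2,3)
{S/D/Mid/d, S/D/Mid/e, S/D/Lo/d, S/D/Lo/e} → row (8,3) (8,3) (8,3) (8,3) (8,3) (8,3) (8,3) (8,3)
{S/E/Mid/d, S/E/Mid/e, S/E/Lo/d, S/E/Lo/e} → row (6,7) (6,7) (6,7) (6,7) (6,7) (6,7) (6,7) (6,7)
That's 5 distinct rows out of 16 strategies.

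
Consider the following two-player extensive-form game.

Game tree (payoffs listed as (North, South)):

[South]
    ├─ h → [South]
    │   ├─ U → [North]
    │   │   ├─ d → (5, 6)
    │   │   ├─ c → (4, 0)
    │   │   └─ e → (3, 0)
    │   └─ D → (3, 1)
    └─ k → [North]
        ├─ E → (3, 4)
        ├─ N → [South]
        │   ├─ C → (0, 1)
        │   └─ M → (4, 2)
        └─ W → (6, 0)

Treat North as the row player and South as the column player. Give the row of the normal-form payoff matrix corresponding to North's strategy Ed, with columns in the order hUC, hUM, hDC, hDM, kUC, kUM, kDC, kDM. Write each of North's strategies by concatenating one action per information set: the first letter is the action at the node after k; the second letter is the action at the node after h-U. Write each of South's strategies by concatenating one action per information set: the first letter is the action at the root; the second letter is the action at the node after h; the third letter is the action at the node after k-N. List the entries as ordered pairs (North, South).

(5,6) (5,6) (3,1) (3,1) (3,4) (3,4) (3,4) (3,4)

vs hUC: South plays h → South plays U at [h] → North plays d at [h-U] → (5, 6)
vs hUM: South plays h → South plays U at [h] → North plays d at [h-U] → (5, 6)
vs hDC: South plays h → South plays D at [h] → (3, 1)
vs hDM: South plays h → South plays D at [h] → (3, 1)
vs kUC: South plays k → North plays E at [k] → (3, 4)
vs kUM: South plays k → North plays E at [k] → (3, 4)
vs kDC: South plays k → North plays E at [k] → (3, 4)
vs kDM: South plays k → North plays E at [k] → (3, 4)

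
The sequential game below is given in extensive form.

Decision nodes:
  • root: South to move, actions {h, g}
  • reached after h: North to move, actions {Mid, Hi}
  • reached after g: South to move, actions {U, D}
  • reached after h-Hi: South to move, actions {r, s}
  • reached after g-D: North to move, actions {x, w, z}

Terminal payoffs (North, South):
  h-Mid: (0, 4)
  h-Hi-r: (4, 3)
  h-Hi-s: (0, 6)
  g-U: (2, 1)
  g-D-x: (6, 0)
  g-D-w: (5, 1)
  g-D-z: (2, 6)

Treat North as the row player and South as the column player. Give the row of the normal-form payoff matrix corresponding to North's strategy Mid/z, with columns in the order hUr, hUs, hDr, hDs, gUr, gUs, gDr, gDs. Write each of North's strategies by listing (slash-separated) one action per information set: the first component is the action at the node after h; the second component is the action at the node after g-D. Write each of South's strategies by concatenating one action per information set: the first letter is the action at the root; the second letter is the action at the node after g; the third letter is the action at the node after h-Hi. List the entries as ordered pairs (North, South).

(0,4) (0,4) (0,4) (0,4) (2,1) (2,1) (2,6) (2,6)

vs hUr: South plays h → North plays Mid at [h] → (0, 4)
vs hUs: South plays h → North plays Mid at [h] → (0, 4)
vs hDr: South plays h → North plays Mid at [h] → (0, 4)
vs hDs: South plays h → North plays Mid at [h] → (0, 4)
vs gUr: South plays g → South plays U at [g] → (2, 1)
vs gUs: South plays g → South plays U at [g] → (2, 1)
vs gDr: South plays g → South plays D at [g] → North plays z at [g-D] → (2, 6)
vs gDs: South plays g → South plays D at [g] → North plays z at [g-D] → (2, 6)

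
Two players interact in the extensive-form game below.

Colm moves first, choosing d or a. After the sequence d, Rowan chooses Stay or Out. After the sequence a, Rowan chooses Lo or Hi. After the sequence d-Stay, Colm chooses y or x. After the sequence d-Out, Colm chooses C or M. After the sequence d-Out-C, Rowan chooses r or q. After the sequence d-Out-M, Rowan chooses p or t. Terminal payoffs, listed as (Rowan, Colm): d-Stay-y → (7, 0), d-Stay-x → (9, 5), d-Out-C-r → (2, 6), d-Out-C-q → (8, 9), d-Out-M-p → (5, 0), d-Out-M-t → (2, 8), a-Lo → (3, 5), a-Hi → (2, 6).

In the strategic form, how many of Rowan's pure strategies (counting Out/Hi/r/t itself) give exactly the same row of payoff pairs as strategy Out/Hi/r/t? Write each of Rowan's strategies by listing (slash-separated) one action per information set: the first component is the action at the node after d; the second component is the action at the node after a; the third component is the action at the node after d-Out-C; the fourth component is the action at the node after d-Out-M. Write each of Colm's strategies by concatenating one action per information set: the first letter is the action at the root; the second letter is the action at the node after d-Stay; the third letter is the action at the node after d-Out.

Row for Out/Hi/r/t (columns dyC, dyM, dxC, dxM, ayC, ayM, axC, axM): (2,6) (2,8) (2,6) (2,8) (2,6) (2,6) (2,6) (2,6).
Every one of Rowan's information sets is on the play path for some reply by Colm when Rowan follows Out/Hi/r/t.
Changing the action at any of them therefore changes at least one column, so only Out/Hi/r/t itself gives this row.

1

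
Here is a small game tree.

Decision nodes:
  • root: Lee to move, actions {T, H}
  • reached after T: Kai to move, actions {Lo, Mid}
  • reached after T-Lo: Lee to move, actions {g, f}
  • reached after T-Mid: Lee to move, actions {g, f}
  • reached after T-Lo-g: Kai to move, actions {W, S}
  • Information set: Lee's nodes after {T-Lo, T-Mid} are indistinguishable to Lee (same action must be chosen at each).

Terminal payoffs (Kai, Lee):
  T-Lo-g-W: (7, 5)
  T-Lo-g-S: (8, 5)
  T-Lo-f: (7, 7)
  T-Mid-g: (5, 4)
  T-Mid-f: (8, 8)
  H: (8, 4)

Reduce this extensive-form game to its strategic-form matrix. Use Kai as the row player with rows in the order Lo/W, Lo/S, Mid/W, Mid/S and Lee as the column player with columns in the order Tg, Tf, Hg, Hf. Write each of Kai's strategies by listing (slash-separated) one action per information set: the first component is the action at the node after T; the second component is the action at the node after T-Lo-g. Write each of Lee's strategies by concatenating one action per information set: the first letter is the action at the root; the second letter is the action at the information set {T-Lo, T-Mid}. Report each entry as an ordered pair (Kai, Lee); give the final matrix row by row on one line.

Lo/W: (7,5) (7,7) (8,4) (8,4) | Lo/S: (8,5) (7,7) (8,4) (8,4) | Mid/W: (5,4) (8,8) (8,4) (8,4) | Mid/S: (5,4) (8,8) (8,4) (8,4)

Row Lo/W: Tg→(7,5), Tf→(7,7), Hg→(8,4), Hf→(8,4)
Row Lo/S: Tg→(8,5), Tf→(7,7), Hg→(8,4), Hf→(8,4)
Row Mid/W: Tg→(5,4), Tf→(8,8), Hg→(8,4), Hf→(8,4)
Row Mid/S: Tg→(5,4), Tf→(8,8), Hg→(8,4), Hf→(8,4)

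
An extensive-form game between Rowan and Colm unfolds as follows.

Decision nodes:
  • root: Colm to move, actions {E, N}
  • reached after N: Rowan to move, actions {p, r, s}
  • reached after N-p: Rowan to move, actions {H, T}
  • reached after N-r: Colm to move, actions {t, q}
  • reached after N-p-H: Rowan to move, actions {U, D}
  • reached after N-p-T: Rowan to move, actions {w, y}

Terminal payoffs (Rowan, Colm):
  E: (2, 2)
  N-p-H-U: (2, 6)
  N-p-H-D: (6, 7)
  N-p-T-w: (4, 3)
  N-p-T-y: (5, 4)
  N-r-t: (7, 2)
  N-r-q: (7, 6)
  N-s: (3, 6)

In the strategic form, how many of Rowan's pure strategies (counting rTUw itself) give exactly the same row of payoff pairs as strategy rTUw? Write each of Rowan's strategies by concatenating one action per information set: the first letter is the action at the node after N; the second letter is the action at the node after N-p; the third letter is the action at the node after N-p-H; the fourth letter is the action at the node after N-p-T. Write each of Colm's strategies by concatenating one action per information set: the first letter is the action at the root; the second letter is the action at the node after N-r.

8

Row for rTUw (columns Et, Eq, Nt, Nq): (2,2) (2,2) (7,2) (7,6).
Under rTUw, Rowan's choice at the node after N-p and at the node after N-p-H and at the node after N-p-T can never be reached regardless of what Colm does, so varying those choices leaves every outcome unchanged.
Holding the reachable choices fixed and varying the unreachable ones freely already gives 2 × 2 × 2 = 8 equivalent strategies.
No other strategy reproduces this row, so those 8 are the full class: rHUw, rHUy, rHDw, rHDy, rTUw, rTUy, rTDw, rTDy.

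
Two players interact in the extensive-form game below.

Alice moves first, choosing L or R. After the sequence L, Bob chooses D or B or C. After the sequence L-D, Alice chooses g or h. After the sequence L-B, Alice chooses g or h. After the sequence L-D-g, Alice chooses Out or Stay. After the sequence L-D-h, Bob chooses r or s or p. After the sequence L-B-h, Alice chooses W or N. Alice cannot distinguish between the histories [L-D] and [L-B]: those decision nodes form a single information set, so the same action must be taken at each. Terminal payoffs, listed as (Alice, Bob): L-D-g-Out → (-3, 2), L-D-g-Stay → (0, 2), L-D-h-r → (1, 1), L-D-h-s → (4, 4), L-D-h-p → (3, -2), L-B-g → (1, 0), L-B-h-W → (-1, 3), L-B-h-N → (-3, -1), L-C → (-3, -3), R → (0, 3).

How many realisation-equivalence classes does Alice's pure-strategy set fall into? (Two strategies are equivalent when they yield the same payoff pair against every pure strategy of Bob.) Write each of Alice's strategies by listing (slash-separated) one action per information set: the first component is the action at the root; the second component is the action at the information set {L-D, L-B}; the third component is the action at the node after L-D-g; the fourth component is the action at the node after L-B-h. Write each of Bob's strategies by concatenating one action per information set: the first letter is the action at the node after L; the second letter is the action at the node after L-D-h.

5

Alice has 16 pure strategies: L/g/Out/W, L/g/Out/N, L/g/Stay/W, L/g/Stay/N, L/h/Out/W, L/h/Out/N, L/h/Stay/W, L/h/Stay/N, R/g/Out/W, R/g/Out/N, R/g/Stay/W, R/g/Stay/N, R/h/Out/W, R/h/Out/N, R/h/Stay/W, R/h/Stay/N. Columns: Dr, Ds, Dp, Br, Bs, Bp, Cr, Cs, Cp.
{L/g/Out/W, L/g/Out/N} → row (-3,2) (-3,2) (-3,2) (1,0) (1,0) (1,0) (-3,-3) (-3,-3) (-3,-3)
{L/g/Stay/W, L/g/Stay/N} → row (0,2) (0,2) (0,2) (1,0) (1,0) (1,0) (-3,-3) (-3,-3) (-3,-3)
{L/h/Out/W, L/h/Stay/W} → row (1,1) (4,4) (3,-2) (-1,3) (-1,3) (-1,3) (-3,-3) (-3,-3) (-3,-3)
{L/h/Out/N, L/h/Stay/N} → row (1,1) (4,4) (3,-2) (-3,-1) (-3,-1) (-3,-1) (-3,-3) (-3,-3) (-3,-3)
{R/g/Out/W, R/g/Out/N, R/g/Stay/W, R/g/Stay/N, R/h/Out/W, R/h/Out/N, R/h/Stay/W, R/h/Stay/N} → row (0,3) (0,3) (0,3) (0,3) (0,3) (0,3) (0,3) (0,3) (0,3)
That's 5 distinct rows out of 16 strategies.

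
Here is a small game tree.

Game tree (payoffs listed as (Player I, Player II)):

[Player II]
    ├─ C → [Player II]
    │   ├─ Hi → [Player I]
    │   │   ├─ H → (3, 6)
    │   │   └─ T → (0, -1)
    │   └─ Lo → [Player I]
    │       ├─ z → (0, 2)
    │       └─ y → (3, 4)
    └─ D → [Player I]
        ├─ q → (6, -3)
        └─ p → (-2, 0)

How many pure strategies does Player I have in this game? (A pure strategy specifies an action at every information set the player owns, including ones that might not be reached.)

8

Player I owns the node after D with actions {q, p} — two choices.
Player I owns the node after C-Hi with actions {H, T} — two choices.
Player I owns the node after C-Lo with actions {z, y} — two choices.
A pure strategy fixes one action at each information set independently, so the count is the product 2 × 2 × 2 = 8.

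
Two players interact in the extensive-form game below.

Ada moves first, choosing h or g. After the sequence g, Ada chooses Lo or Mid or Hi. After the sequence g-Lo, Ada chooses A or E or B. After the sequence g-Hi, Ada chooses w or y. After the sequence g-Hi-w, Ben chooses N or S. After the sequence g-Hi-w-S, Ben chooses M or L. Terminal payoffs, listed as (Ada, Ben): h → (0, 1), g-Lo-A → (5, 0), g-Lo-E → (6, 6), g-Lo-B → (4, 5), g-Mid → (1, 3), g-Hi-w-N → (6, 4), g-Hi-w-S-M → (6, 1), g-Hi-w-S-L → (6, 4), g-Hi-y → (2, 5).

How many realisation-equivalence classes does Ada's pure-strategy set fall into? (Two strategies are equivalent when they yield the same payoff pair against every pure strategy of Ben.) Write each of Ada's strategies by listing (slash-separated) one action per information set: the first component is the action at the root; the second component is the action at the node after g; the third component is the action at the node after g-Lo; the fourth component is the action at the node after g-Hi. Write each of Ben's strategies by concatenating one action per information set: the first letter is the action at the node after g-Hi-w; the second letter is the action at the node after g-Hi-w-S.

7

Ada has 36 pure strategies: h/Lo/A/w, h/Lo/A/y, h/Lo/E/w, h/Lo/E/y, h/Lo/B/w, h/Lo/B/y, h/Mid/A/w, h/Mid/A/y, h/Mid/E/w, h/Mid/E/y, h/Mid/B/w, h/Mid/B/y, h/Hi/A/w, h/Hi/A/y, h/Hi/E/w, h/Hi/E/y, h/Hi/B/w, h/Hi/B/y, g/Lo/A/w, g/Lo/A/y, g/Lo/E/w, g/Lo/E/y, g/Lo/B/w, g/Lo/B/y, g/Mid/A/w, g/Mid/A/y, g/Mid/E/w, g/Mid/E/y, g/Mid/B/w, g/Mid/B/y, g/Hi/A/w, g/Hi/A/y, g/Hi/E/w, g/Hi/E/y, g/Hi/B/w, g/Hi/B/y. Columns: NM, NL, SM, SL.
{h/Lo/A/w, h/Lo/A/y, h/Lo/E/w, h/Lo/E/y, h/Lo/B/w, h/Lo/B/y, h/Mid/A/w, h/Mid/A/y, h/Mid/E/w, h/Mid/E/y, h/Mid/B/w, h/Mid/B/y, h/Hi/A/w, h/Hi/A/y, h/Hi/E/w, h/Hi/E/y, h/Hi/B/w, h/Hi/B/y} → row (0,1) (0,1) (0,1) (0,1)
{g/Lo/A/w, g/Lo/A/y} → row (5,0) (5,0) (5,0) (5,0)
{g/Lo/E/w, g/Lo/E/y} → row (6,6) (6,6) (6,6) (6,6)
{g/Lo/B/w, g/Lo/B/y} → row (4,5) (4,5) (4,5) (4,5)
{g/Mid/A/w, g/Mid/A/y, g/Mid/E/w, g/Mid/E/y, g/Mid/B/w, g/Mid/B/y} → row (1,3) (1,3) (1,3) (1,3)
{g/Hi/A/w, g/Hi/E/w, g/Hi/B/w} → row (6,4) (6,4) (6,1) (6,4)
{g/Hi/A/y, g/Hi/E/y, g/Hi/B/y} → row (2,5) (2,5) (2,5) (2,5)
That's 7 distinct rows out of 36 strategies.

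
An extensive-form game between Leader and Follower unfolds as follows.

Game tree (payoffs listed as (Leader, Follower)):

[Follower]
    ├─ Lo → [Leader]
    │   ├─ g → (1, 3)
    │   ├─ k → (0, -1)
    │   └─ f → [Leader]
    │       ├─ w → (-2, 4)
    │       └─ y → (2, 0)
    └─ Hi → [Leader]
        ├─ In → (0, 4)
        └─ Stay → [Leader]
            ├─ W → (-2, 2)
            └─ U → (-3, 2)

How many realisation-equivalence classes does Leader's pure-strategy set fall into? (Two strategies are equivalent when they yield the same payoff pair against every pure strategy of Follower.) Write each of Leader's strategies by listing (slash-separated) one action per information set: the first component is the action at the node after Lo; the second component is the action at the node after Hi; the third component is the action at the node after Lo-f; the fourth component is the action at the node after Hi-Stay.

12

Leader has 24 pure strategies: g/In/w/W, g/In/w/U, g/In/y/W, g/In/y/U, g/Stay/w/W, g/Stay/w/U, g/Stay/y/W, g/Stay/y/U, k/In/w/W, k/In/w/U, k/In/y/W, k/In/y/U, k/Stay/w/W, k/Stay/w/U, k/Stay/y/W, k/Stay/y/U, f/In/w/W, f/In/w/U, f/In/y/W, f/In/y/U, f/Stay/w/W, f/Stay/w/U, f/Stay/y/W, f/Stay/y/U. Columns: Lo, Hi.
{g/In/w/W, g/In/w/U, g/In/y/W, g/In/y/U} → row (1,3) (0,4)
{g/Stay/w/W, g/Stay/y/W} → row (1,3) (-2,2)
{g/Stay/w/U, g/Stay/y/U} → row (1,3) (-3,2)
{k/In/w/W, k/In/w/U, k/In/y/W, k/In/y/U} → row (0,-1) (0,4)
{k/Stay/w/W, k/Stay/y/W} → row (0,-1) (-2,2)
{k/Stay/w/U, k/Stay/y/U} → row (0,-1) (-3,2)
{f/In/w/W, f/In/w/U} → row (-2,4) (0,4)
{f/In/y/W, f/In/y/U} → row (2,0) (0,4)
{f/Stay/w/W} → row (-2,4) (-2,2)
{f/Stay/w/U} → row (-2,4) (-3,2)
{f/Stay/y/W} → row (2,0) (-2,2)
{f/Stay/y/U} → row (2,0) (-3,2)
That's 12 distinct rows out of 24 strategies.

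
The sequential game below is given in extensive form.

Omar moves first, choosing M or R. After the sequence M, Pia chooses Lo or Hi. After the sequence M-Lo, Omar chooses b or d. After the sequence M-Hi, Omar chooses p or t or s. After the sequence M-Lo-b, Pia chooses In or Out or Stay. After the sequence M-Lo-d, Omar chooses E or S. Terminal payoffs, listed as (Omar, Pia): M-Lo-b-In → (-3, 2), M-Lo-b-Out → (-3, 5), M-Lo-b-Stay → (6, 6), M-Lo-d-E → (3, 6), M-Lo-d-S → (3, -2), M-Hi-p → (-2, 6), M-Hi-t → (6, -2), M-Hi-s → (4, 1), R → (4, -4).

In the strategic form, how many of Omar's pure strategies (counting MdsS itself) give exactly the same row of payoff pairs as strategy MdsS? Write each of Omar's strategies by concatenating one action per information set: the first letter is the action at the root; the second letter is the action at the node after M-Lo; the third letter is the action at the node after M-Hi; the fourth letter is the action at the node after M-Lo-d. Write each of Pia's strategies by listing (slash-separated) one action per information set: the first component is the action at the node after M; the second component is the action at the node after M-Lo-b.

Row for MdsS (columns Lo/In, Lo/Out, Lo/Stay, Hi/In, Hi/Out, Hi/Stay): (3,-2) (3,-2) (3,-2) (4,1) (4,1) (4,1).
Every one of Omar's information sets is on the play path for some reply by Pia when Omar follows MdsS.
Changing the action at any of them therefore changes at least one column, so only MdsS itself gives this row.

1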